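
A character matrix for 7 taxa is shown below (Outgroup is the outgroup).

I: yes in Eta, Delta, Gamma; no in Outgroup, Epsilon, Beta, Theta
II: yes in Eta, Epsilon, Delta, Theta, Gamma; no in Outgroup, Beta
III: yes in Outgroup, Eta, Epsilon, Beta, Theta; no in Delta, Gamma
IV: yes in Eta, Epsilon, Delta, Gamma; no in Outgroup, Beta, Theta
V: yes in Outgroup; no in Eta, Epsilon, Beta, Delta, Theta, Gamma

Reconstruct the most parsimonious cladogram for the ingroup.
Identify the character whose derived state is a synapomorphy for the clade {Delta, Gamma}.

Character polarity is set by the outgroup: the derived state is whichever differs from the outgroup's state, so for III, V the derived state is 'no', and for the remaining characters it is 'yes'.
I: derived state 'yes' in Delta, Eta, and Gamma only — synapomorphy for {Delta, Eta, Gamma}.
II: derived state 'yes' in Delta, Epsilon, Eta, Gamma, and Theta only — synapomorphy for {Delta, Epsilon, Eta, Gamma, Theta}.
III: derived state 'no' in Delta and Gamma only — synapomorphy for {Delta, Gamma}.
IV: derived state 'yes' in Delta, Epsilon, Eta, and Gamma only — synapomorphy for {Delta, Epsilon, Eta, Gamma}.
V (derived state 'no') is shared by all ingroup taxa — unites the whole ingroup.
Most parsimonious ingroup topology: ((((Eta,(Delta,Gamma)),Epsilon),Theta),Beta).
The clade {Delta, Gamma} is supported by III: its derived state 'no' occurs in exactly those taxa and in no other taxon (including the outgroup).

III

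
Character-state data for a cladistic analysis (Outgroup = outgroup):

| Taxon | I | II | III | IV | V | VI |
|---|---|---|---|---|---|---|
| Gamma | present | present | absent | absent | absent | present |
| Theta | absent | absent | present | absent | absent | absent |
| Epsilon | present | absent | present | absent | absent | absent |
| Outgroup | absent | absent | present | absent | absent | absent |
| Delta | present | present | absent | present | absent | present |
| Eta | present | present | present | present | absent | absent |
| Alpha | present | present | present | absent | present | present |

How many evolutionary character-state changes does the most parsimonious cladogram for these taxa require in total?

7

Character polarity is set by the outgroup: the derived state is whichever differs from the outgroup's state, so for III the derived state is 'absent', and for the remaining characters it is 'present'.
Only Alpha, Delta, Epsilon, Eta, and Gamma show the derived state 'present' for I, supporting them as a clade.
Only Alpha, Delta, Eta, and Gamma show the derived state 'present' for II, supporting them as a clade.
III (derived state 'absent') is shared by Delta and Gamma — a synapomorphy uniting that clade.
IV groups Delta and Eta, which is incompatible with the clades supported by the remaining characters; treating it as convergent (homoplasy) costs fewer steps than any alternative tree.
V: derived state 'present' in Alpha only — an autapomorphy, so it tells us nothing about relationships among taxa.
Only Alpha, Delta, and Gamma show the derived state 'present' for VI, supporting them as a clade.
Most parsimonious ingroup topology: (Theta,((((Delta,Gamma),Alpha),Eta),Epsilon)).
Changes per character on this tree: I: 1; II: 1; III: 1; IV: 2; V: 1; VI: 1.
Total = 7.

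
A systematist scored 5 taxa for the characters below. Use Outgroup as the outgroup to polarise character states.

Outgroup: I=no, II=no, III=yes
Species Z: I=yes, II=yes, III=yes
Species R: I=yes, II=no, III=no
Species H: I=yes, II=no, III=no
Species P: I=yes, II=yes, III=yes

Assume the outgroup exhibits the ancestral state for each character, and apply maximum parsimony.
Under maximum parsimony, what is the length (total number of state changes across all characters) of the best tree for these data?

Character polarity is set by the outgroup: the derived state is whichever differs from the outgroup's state, so for III the derived state is 'no', and for the remaining characters it is 'yes'.
All ingroup taxa share the derived state 'yes' for I; it defines the ingroup but does not resolve relationships within it.
Only Species P and Species Z show the derived state 'yes' for II, supporting them as a clade.
Only Species H and Species R show the derived state 'no' for III, supporting them as a clade.
Most parsimonious ingroup topology: ((Species Z,Species P),(Species R,Species H)).
Changes per character on this tree: I: 1; II: 1; III: 1.
Total = 3.

3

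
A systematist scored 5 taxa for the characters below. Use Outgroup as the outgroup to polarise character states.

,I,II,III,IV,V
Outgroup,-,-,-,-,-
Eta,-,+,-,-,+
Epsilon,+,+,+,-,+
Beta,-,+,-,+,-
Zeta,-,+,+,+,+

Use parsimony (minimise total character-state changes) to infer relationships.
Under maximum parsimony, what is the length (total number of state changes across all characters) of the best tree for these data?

6

The outgroup has state '-' for every character, so '+' is the derived state throughout.
I (derived state '+') is unique to Epsilon (autapomorphy; uninformative for grouping).
All ingroup taxa share the derived state '+' for II; it defines the ingroup but does not resolve relationships within it.
III: derived state '+' in Epsilon and Zeta only — synapomorphy for {Epsilon, Zeta}.
IV groups Beta and Zeta, which is incompatible with the clades supported by the remaining characters; treating it as convergent (homoplasy) costs fewer steps than any alternative tree.
V: derived state '+' in Epsilon, Eta, and Zeta only — synapomorphy for {Epsilon, Eta, Zeta}.
Most parsimonious ingroup topology: (((Zeta,Epsilon),Eta),Beta).
Changes per character on this tree: I: 1; II: 1; III: 1; IV: 2; V: 1.
Total = 6.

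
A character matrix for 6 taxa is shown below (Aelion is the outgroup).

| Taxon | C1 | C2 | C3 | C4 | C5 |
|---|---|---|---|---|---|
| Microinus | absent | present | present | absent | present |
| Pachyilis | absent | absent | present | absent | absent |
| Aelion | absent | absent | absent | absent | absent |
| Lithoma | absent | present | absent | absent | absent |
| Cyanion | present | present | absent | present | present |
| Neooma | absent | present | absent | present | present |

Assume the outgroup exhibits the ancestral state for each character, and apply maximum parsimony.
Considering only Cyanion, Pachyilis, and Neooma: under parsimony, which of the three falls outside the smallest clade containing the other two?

The outgroup has state 'absent' for every character, so 'present' is the derived state throughout.
C1: derived state 'present' in Cyanion only — an autapomorphy, so it tells us nothing about relationships among taxa.
Only Cyanion, Lithoma, Microinus, and Neooma show the derived state 'present' for C2, supporting them as a clade.
C3 (state 'present') occurs in Microinus and Pachyilis but conflicts with the nesting implied by the other characters — most parsimoniously interpreted as homoplasy.
C4 (derived state 'present') is shared by Cyanion and Neooma — a synapomorphy uniting that clade.
C5 (derived state 'present') is shared by Cyanion, Microinus, and Neooma — a synapomorphy uniting that clade.
Most parsimonious ingroup topology: (((Microinus,(Cyanion,Neooma)),Lithoma),Pachyilis).
Neooma and Cyanion share a more recent common ancestor with each other than either does with Pachyilis, so Pachyilis is the least closely related of the three.

Pachyilis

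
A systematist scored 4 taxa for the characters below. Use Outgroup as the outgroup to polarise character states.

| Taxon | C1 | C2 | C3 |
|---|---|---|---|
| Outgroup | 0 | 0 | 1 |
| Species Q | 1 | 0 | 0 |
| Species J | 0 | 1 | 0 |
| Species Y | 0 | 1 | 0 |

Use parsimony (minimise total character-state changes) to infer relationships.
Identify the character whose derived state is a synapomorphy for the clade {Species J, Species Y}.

Character polarity is set by the outgroup: the derived state is whichever differs from the outgroup's state, so for C3 the derived state is '0', and for the remaining characters it is '1'.
C1: derived state '1' in Species Q only — an autapomorphy, so it tells us nothing about relationships among taxa.
C2: derived state '1' in Species J and Species Y only — synapomorphy for {Species J, Species Y}.
C3 (derived state '0') is shared by all ingroup taxa — unites the whole ingroup.
Most parsimonious ingroup topology: (Species Q,(Species J,Species Y)).
The clade {Species J, Species Y} is supported by C2: its derived state '1' occurs in exactly those taxa and in no other taxon (including the outgroup).

C2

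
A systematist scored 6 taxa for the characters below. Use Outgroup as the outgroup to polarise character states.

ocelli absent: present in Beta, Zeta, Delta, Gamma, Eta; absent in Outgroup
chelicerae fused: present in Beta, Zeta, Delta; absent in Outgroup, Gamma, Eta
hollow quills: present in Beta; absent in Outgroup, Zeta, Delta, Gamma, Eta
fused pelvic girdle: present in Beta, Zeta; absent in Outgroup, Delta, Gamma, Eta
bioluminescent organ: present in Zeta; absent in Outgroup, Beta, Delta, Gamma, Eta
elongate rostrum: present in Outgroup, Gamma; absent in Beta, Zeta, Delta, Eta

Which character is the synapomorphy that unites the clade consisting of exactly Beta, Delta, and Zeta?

Character polarity is set by the outgroup: the derived state is whichever differs from the outgroup's state, so for elongate rostrum the derived state is 'absent', and for the remaining characters it is 'present'.
All ingroup taxa share the derived state 'present' for ocelli absent; it defines the ingroup but does not resolve relationships within it.
chelicerae fused: derived state 'present' in Beta, Delta, and Zeta only — synapomorphy for {Beta, Delta, Zeta}.
hollow quills: derived state 'present' in Beta only — an autapomorphy, so it tells us nothing about relationships among taxa.
Only Beta and Zeta show the derived state 'present' for fused pelvic girdle, supporting them as a clade.
bioluminescent organ: derived state 'present' in Zeta only — an autapomorphy, so it tells us nothing about relationships among taxa.
elongate rostrum: derived state 'absent' in Beta, Delta, Eta, and Zeta only — synapomorphy for {Beta, Delta, Eta, Zeta}.
Most parsimonious ingroup topology: ((((Beta,Zeta),Delta),Eta),Gamma).
The clade {Beta, Delta, Zeta} is supported by chelicerae fused: its derived state 'present' occurs in exactly those taxa and in no other taxon (including the outgroup).

chelicerae fused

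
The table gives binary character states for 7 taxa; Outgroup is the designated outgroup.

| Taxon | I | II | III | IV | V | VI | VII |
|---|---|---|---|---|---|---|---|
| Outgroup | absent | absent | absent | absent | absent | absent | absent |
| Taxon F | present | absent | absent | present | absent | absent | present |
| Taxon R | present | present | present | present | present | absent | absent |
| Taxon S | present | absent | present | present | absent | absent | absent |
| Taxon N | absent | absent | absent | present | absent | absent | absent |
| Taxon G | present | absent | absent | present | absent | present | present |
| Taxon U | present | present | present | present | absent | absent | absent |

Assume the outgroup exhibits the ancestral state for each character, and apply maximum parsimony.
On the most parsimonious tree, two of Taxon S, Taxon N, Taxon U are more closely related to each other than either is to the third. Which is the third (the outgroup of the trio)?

Taxon N

The outgroup has state 'absent' for every character, so 'present' is the derived state throughout.
Only Taxon F, Taxon G, Taxon R, Taxon S, and Taxon U show the derived state 'present' for I, supporting them as a clade.
Only Taxon R and Taxon U show the derived state 'present' for II, supporting them as a clade.
III: derived state 'present' in Taxon R, Taxon S, and Taxon U only — synapomorphy for {Taxon R, Taxon S, Taxon U}.
IV (derived state 'present') is shared by all ingroup taxa — unites the whole ingroup.
V (derived state 'present') is unique to Taxon R (autapomorphy; uninformative for grouping).
VI: derived state 'present' in Taxon G only — an autapomorphy, so it tells us nothing about relationships among taxa.
VII: derived state 'present' in Taxon F and Taxon G only — synapomorphy for {Taxon F, Taxon G}.
Most parsimonious ingroup topology: (((Taxon F,Taxon G),((Taxon R,Taxon U),Taxon S)),Taxon N).
Taxon U and Taxon S share a more recent common ancestor with each other than either does with Taxon N, so Taxon N is the least closely related of the three.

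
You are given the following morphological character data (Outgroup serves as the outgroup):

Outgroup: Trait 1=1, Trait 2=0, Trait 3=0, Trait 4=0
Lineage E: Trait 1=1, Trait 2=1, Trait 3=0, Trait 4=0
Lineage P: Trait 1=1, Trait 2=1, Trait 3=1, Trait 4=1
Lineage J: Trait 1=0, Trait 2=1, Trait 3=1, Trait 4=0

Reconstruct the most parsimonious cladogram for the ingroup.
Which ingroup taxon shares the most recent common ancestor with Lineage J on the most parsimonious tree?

Character polarity is set by the outgroup: the derived state is whichever differs from the outgroup's state, so for Trait 1 the derived state is '0', and for the remaining characters it is '1'.
Trait 1 (derived state '0') is unique to Lineage J (autapomorphy; uninformative for grouping).
Trait 2 (derived state '1') is shared by all ingroup taxa — unites the whole ingroup.
Trait 3: derived state '1' in Lineage J and Lineage P only — synapomorphy for {Lineage J, Lineage P}.
Trait 4 (derived state '1') is unique to Lineage P (autapomorphy; uninformative for grouping).
Most parsimonious ingroup topology: (Lineage E,(Lineage P,Lineage J)).
Lineage J and Lineage P form a cherry on this tree, so they are sister taxa.

Lineage P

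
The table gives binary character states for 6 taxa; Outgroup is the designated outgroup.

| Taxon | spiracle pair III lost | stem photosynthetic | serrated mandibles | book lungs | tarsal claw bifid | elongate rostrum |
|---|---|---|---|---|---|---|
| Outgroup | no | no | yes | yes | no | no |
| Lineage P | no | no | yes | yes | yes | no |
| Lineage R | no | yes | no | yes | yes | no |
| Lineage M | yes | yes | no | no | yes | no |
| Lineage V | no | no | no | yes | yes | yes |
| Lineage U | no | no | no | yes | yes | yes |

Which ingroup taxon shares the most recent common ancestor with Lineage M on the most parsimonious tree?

Lineage R

Character polarity is set by the outgroup: the derived state is whichever differs from the outgroup's state, so for serrated mandibles, book lungs the derived state is 'no', and for the remaining characters it is 'yes'.
spiracle pair III lost: derived state 'yes' in Lineage M only — an autapomorphy, so it tells us nothing about relationships among taxa.
Only Lineage M and Lineage R show the derived state 'yes' for stem photosynthetic, supporting them as a clade.
Only Lineage M, Lineage R, Lineage U, and Lineage V show the derived state 'no' for serrated mandibles, supporting them as a clade.
book lungs: derived state 'no' in Lineage M only — an autapomorphy, so it tells us nothing about relationships among taxa.
tarsal claw bifid (derived state 'yes') is shared by all ingroup taxa — unites the whole ingroup.
elongate rostrum (derived state 'yes') is shared by Lineage U and Lineage V — a synapomorphy uniting that clade.
Most parsimonious ingroup topology: (Lineage P,((Lineage R,Lineage M),(Lineage V,Lineage U))).
Lineage M and Lineage R form a cherry on this tree, so they are sister taxa.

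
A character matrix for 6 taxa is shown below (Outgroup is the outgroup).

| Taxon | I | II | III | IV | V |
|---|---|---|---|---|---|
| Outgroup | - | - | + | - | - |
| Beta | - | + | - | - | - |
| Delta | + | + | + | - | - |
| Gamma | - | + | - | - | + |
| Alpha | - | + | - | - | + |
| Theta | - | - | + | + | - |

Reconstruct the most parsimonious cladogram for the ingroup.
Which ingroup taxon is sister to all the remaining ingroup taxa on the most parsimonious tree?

Character polarity is set by the outgroup: the derived state is whichever differs from the outgroup's state, so for III the derived state is '-', and for the remaining characters it is '+'.
I: derived state '+' in Delta only — an autapomorphy, so it tells us nothing about relationships among taxa.
II: derived state '+' in Alpha, Beta, Delta, and Gamma only — synapomorphy for {Alpha, Beta, Delta, Gamma}.
III: derived state '-' in Alpha, Beta, and Gamma only — synapomorphy for {Alpha, Beta, Gamma}.
IV: derived state '+' in Theta only — an autapomorphy, so it tells us nothing about relationships among taxa.
V: derived state '+' in Alpha and Gamma only — synapomorphy for {Alpha, Gamma}.
Most parsimonious ingroup topology: ((((Gamma,Alpha),Beta),Delta),Theta).
Theta is sister to the clade containing all other ingroup taxa, so it is the earliest-diverging (most basal) ingroup lineage.

Theta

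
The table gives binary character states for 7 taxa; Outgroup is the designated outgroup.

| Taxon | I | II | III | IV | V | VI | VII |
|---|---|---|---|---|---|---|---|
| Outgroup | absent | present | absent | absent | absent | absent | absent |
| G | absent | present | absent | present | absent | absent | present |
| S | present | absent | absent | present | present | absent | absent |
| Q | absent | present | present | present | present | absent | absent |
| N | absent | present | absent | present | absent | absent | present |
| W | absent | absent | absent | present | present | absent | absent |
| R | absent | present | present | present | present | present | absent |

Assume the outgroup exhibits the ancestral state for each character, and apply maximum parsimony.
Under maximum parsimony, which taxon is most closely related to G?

N

Character polarity is set by the outgroup: the derived state is whichever differs from the outgroup's state, so for II the derived state is 'absent', and for the remaining characters it is 'present'.
I (derived state 'present') is unique to S (autapomorphy; uninformative for grouping).
II: derived state 'absent' in S and W only — synapomorphy for {S, W}.
Only Q and R show the derived state 'present' for III, supporting them as a clade.
All ingroup taxa share the derived state 'present' for IV; it defines the ingroup but does not resolve relationships within it.
V: derived state 'present' in Q, R, S, and W only — synapomorphy for {Q, R, S, W}.
VI: derived state 'present' in R only — an autapomorphy, so it tells us nothing about relationships among taxa.
VII: derived state 'present' in G and N only — synapomorphy for {G, N}.
Most parsimonious ingroup topology: ((G,N),((S,W),(Q,R))).
G and N form a cherry on this tree, so they are sister taxa.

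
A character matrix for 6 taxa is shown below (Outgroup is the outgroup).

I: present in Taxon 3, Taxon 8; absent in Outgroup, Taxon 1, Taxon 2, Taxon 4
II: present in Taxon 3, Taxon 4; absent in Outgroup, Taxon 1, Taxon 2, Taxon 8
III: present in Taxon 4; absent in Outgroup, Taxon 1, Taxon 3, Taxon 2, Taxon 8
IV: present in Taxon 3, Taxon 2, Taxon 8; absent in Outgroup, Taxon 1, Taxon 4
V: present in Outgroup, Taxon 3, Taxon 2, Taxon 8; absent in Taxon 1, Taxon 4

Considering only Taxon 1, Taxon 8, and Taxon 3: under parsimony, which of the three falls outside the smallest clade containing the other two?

Character polarity is set by the outgroup: the derived state is whichever differs from the outgroup's state, so for V the derived state is 'absent', and for the remaining characters it is 'present'.
I: derived state 'present' in Taxon 3 and Taxon 8 only — synapomorphy for {Taxon 3, Taxon 8}.
II groups Taxon 3 and Taxon 4, which is incompatible with the clades supported by the remaining characters; treating it as convergent (homoplasy) costs fewer steps than any alternative tree.
III: derived state 'present' in Taxon 4 only — an autapomorphy, so it tells us nothing about relationships among taxa.
IV (derived state 'present') is shared by Taxon 2, Taxon 3, and Taxon 8 — a synapomorphy uniting that clade.
V (derived state 'absent') is shared by Taxon 1 and Taxon 4 — a synapomorphy uniting that clade.
Most parsimonious ingroup topology: ((Taxon 1,Taxon 4),((Taxon 3,Taxon 8),Taxon 2)).
Taxon 3 and Taxon 8 share a more recent common ancestor with each other than either does with Taxon 1, so Taxon 1 is the least closely related of the three.

Taxon 1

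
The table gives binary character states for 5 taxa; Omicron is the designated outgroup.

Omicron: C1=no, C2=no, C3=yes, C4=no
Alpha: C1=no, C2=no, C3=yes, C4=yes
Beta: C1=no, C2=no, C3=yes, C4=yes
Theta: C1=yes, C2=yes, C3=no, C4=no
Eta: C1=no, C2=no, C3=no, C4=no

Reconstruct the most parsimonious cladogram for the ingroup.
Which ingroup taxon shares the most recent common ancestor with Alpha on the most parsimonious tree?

Character polarity is set by the outgroup: the derived state is whichever differs from the outgroup's state, so for C3 the derived state is 'no', and for the remaining characters it is 'yes'.
C1 (derived state 'yes') is unique to Theta (autapomorphy; uninformative for grouping).
C2 (derived state 'yes') is unique to Theta (autapomorphy; uninformative for grouping).
Only Eta and Theta show the derived state 'no' for C3, supporting them as a clade.
Only Alpha and Beta show the derived state 'yes' for C4, supporting them as a clade.
Most parsimonious ingroup topology: ((Alpha,Beta),(Theta,Eta)).
Alpha and Beta form a cherry on this tree, so they are sister taxa.

Beta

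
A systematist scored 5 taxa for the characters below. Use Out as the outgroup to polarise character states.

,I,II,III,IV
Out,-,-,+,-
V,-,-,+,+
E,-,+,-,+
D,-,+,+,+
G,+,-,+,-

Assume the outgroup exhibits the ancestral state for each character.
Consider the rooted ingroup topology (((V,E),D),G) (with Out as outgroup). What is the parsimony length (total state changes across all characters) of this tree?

5

Map each character onto (((V,E),D),G) (rooted by Out) and count the minimum state changes it requires (Fitch parsimony):
I: 1; II: 2; III: 1; IV: 1.
Total tree length = 5.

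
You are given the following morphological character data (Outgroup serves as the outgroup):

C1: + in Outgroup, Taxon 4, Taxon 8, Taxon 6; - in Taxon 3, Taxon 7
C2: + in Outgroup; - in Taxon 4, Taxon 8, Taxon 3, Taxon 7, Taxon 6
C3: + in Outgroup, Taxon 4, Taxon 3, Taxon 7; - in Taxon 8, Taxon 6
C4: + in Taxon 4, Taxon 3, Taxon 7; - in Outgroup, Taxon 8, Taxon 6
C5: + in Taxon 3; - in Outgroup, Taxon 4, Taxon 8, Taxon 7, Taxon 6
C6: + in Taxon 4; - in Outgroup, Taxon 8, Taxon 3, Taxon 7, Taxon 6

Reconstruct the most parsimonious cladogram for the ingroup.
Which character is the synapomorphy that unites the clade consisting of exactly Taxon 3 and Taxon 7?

Character polarity is set by the outgroup: the derived state is whichever differs from the outgroup's state, so for C1, C2, C3 the derived state is '-', and for the remaining characters it is '+'.
Only Taxon 3 and Taxon 7 show the derived state '-' for C1, supporting them as a clade.
All ingroup taxa share the derived state '-' for C2; it defines the ingroup but does not resolve relationships within it.
Only Taxon 6 and Taxon 8 show the derived state '-' for C3, supporting them as a clade.
C4: derived state '+' in Taxon 3, Taxon 4, and Taxon 7 only — synapomorphy for {Taxon 3, Taxon 4, Taxon 7}.
C5: derived state '+' in Taxon 3 only — an autapomorphy, so it tells us nothing about relationships among taxa.
C6 (derived state '+') is unique to Taxon 4 (autapomorphy; uninformative for grouping).
Most parsimonious ingroup topology: ((Taxon 4,(Taxon 3,Taxon 7)),(Taxon 8,Taxon 6)).
The clade {Taxon 3, Taxon 7} is supported by C1: its derived state '-' occurs in exactly those taxa and in no other taxon (including the outgroup).

C1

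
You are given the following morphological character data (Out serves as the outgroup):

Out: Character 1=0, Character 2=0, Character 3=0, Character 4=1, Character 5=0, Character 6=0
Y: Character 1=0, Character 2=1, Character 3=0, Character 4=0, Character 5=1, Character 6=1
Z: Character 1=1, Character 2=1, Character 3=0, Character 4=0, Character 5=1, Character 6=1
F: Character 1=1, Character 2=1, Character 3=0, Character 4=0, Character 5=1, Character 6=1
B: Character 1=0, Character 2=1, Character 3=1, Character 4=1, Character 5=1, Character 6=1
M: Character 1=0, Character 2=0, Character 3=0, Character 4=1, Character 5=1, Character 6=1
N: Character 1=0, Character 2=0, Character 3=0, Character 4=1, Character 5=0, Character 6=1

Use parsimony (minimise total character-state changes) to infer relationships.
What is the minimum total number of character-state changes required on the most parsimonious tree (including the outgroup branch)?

6

Character polarity is set by the outgroup: the derived state is whichever differs from the outgroup's state, so for Character 4 the derived state is '0', and for the remaining characters it is '1'.
Character 1: derived state '1' in F and Z only — synapomorphy for {F, Z}.
Only B, F, Y, and Z show the derived state '1' for Character 2, supporting them as a clade.
Character 3: derived state '1' in B only — an autapomorphy, so it tells us nothing about relationships among taxa.
Only F, Y, and Z show the derived state '0' for Character 4, supporting them as a clade.
Character 5: derived state '1' in B, F, M, Y, and Z only — synapomorphy for {B, F, M, Y, Z}.
All ingroup taxa share the derived state '1' for Character 6; it defines the ingroup but does not resolve relationships within it.
Most parsimonious ingroup topology: ((((Y,(Z,F)),B),M),N).
Changes per character on this tree: Character 1: 1; Character 2: 1; Character 3: 1; Character 4: 1; Character 5: 1; Character 6: 1.
Total = 6.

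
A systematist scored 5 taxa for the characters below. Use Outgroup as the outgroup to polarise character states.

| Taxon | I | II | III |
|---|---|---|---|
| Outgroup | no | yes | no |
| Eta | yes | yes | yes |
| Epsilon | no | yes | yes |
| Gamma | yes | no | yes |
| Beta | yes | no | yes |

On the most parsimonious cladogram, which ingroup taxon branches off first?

Epsilon

Character polarity is set by the outgroup: the derived state is whichever differs from the outgroup's state, so for II the derived state is 'no', and for the remaining characters it is 'yes'.
I: derived state 'yes' in Beta, Eta, and Gamma only — synapomorphy for {Beta, Eta, Gamma}.
Only Beta and Gamma show the derived state 'no' for II, supporting them as a clade.
III (derived state 'yes') is shared by all ingroup taxa — unites the whole ingroup.
Most parsimonious ingroup topology: ((Eta,(Gamma,Beta)),Epsilon).
Epsilon is sister to the clade containing all other ingroup taxa, so it is the earliest-diverging (most basal) ingroup lineage.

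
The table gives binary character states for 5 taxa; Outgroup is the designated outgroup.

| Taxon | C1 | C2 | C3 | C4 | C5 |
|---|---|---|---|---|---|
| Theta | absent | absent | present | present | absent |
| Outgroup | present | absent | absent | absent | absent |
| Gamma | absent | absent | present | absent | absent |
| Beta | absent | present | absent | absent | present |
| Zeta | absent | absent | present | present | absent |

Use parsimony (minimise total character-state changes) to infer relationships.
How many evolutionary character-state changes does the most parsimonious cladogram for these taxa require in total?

5

Character polarity is set by the outgroup: the derived state is whichever differs from the outgroup's state, so for C1 the derived state is 'absent', and for the remaining characters it is 'present'.
C1 (derived state 'absent') is shared by all ingroup taxa — unites the whole ingroup.
C2: derived state 'present' in Beta only — an autapomorphy, so it tells us nothing about relationships among taxa.
Only Gamma, Theta, and Zeta show the derived state 'present' for C3, supporting them as a clade.
Only Theta and Zeta show the derived state 'present' for C4, supporting them as a clade.
C5 (derived state 'present') is unique to Beta (autapomorphy; uninformative for grouping).
Most parsimonious ingroup topology: (((Theta,Zeta),Gamma),Beta).
Changes per character on this tree: C1: 1; C2: 1; C3: 1; C4: 1; C5: 1.
Total = 5.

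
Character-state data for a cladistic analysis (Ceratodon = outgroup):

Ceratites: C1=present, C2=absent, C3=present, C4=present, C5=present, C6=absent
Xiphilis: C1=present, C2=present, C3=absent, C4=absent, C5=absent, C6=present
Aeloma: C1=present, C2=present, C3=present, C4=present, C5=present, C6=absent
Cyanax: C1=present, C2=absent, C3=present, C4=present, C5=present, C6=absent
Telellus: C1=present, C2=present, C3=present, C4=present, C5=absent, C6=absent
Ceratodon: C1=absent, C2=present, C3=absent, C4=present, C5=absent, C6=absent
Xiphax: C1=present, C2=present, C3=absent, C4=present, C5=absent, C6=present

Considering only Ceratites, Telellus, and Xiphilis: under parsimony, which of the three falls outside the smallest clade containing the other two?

Character polarity is set by the outgroup: the derived state is whichever differs from the outgroup's state, so for C2, C4 the derived state is 'absent', and for the remaining characters it is 'present'.
C1 (derived state 'present') is shared by all ingroup taxa — unites the whole ingroup.
C2 (derived state 'absent') is shared by Ceratites and Cyanax — a synapomorphy uniting that clade.
C3 (derived state 'present') is shared by Aeloma, Ceratites, Cyanax, and Telellus — a synapomorphy uniting that clade.
C4 (derived state 'absent') is unique to Xiphilis (autapomorphy; uninformative for grouping).
C5: derived state 'present' in Aeloma, Ceratites, and Cyanax only — synapomorphy for {Aeloma, Ceratites, Cyanax}.
Only Xiphax and Xiphilis show the derived state 'present' for C6, supporting them as a clade.
Most parsimonious ingroup topology: ((Telellus,(Aeloma,(Cyanax,Ceratites))),(Xiphax,Xiphilis)).
Telellus and Ceratites share a more recent common ancestor with each other than either does with Xiphilis, so Xiphilis is the least closely related of the three.

Xiphilis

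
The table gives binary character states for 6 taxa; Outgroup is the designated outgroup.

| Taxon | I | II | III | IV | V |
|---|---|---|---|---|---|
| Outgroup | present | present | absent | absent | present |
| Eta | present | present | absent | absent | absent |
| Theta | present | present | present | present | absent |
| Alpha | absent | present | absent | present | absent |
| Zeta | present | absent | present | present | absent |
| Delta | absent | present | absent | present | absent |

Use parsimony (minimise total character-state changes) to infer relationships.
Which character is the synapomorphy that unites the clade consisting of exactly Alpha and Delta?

I

Character polarity is set by the outgroup: the derived state is whichever differs from the outgroup's state, so for I, II, V the derived state is 'absent', and for the remaining characters it is 'present'.
I (derived state 'absent') is shared by Alpha and Delta — a synapomorphy uniting that clade.
II: derived state 'absent' in Zeta only — an autapomorphy, so it tells us nothing about relationships among taxa.
III (derived state 'present') is shared by Theta and Zeta — a synapomorphy uniting that clade.
IV (derived state 'present') is shared by Alpha, Delta, Theta, and Zeta — a synapomorphy uniting that clade.
V (derived state 'absent') is shared by all ingroup taxa — unites the whole ingroup.
Most parsimonious ingroup topology: (Eta,((Theta,Zeta),(Alpha,Delta))).
The clade {Alpha, Delta} is supported by I: its derived state 'absent' occurs in exactly those taxa and in no other taxon (including the outgroup).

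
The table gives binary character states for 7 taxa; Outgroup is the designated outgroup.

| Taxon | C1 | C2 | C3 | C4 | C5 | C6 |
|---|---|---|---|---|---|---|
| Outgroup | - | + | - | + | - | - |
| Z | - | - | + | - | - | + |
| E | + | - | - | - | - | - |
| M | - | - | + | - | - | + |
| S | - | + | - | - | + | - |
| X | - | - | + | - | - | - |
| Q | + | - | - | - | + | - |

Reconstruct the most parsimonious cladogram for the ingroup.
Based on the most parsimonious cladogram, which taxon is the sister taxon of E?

Character polarity is set by the outgroup: the derived state is whichever differs from the outgroup's state, so for C2, C4 the derived state is '-', and for the remaining characters it is '+'.
C1 (derived state '+') is shared by E and Q — a synapomorphy uniting that clade.
C2 (derived state '-') is shared by E, M, Q, X, and Z — a synapomorphy uniting that clade.
Only M, X, and Z show the derived state '+' for C3, supporting them as a clade.
All ingroup taxa share the derived state '-' for C4; it defines the ingroup but does not resolve relationships within it.
C5 (state '+') occurs in Q and S but conflicts with the nesting implied by the other characters — most parsimoniously interpreted as homoplasy.
C6: derived state '+' in M and Z only — synapomorphy for {M, Z}.
Most parsimonious ingroup topology: ((((Z,M),X),(E,Q)),S).
E and Q form a cherry on this tree, so they are sister taxa.

Q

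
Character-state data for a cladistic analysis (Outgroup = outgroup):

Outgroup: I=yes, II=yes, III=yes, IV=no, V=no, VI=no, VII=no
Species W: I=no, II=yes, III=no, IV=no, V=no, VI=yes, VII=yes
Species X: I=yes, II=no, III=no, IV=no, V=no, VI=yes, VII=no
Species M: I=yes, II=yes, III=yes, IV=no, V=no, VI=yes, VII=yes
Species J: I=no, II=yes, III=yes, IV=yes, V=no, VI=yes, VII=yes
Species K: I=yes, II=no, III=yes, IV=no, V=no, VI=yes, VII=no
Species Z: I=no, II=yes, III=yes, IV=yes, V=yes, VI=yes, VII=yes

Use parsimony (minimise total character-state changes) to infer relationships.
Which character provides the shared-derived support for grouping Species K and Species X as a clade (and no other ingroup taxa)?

Character polarity is set by the outgroup: the derived state is whichever differs from the outgroup's state, so for I, II, III the derived state is 'no', and for the remaining characters it is 'yes'.
Only Species J, Species W, and Species Z show the derived state 'no' for I, supporting them as a clade.
II: derived state 'no' in Species K and Species X only — synapomorphy for {Species K, Species X}.
III (state 'no') occurs in Species W and Species X but conflicts with the nesting implied by the other characters — most parsimoniously interpreted as homoplasy.
IV: derived state 'yes' in Species J and Species Z only — synapomorphy for {Species J, Species Z}.
V (derived state 'yes') is unique to Species Z (autapomorphy; uninformative for grouping).
VI (derived state 'yes') is shared by all ingroup taxa — unites the whole ingroup.
VII: derived state 'yes' in Species J, Species M, Species W, and Species Z only — synapomorphy for {Species J, Species M, Species W, Species Z}.
Most parsimonious ingroup topology: (((Species W,(Species J,Species Z)),Species M),(Species X,Species K)).
The clade {Species K, Species X} is supported by II: its derived state 'no' occurs in exactly those taxa and in no other taxon (including the outgroup).

II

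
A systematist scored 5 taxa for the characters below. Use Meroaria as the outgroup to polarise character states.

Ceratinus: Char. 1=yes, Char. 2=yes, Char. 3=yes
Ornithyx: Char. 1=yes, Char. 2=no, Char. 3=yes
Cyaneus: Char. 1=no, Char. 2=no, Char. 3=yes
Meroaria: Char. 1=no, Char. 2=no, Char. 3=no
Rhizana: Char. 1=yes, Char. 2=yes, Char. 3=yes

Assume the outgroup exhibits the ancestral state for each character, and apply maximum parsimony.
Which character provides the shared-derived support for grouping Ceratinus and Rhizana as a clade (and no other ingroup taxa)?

Char. 2

The outgroup has state 'no' for every character, so 'yes' is the derived state throughout.
Only Ceratinus, Ornithyx, and Rhizana show the derived state 'yes' for Char. 1, supporting them as a clade.
Only Ceratinus and Rhizana show the derived state 'yes' for Char. 2, supporting them as a clade.
Char. 3 (derived state 'yes') is shared by all ingroup taxa — unites the whole ingroup.
Most parsimonious ingroup topology: (((Rhizana,Ceratinus),Ornithyx),Cyaneus).
The clade {Ceratinus, Rhizana} is supported by Char. 2: its derived state 'yes' occurs in exactly those taxa and in no other taxon (including the outgroup).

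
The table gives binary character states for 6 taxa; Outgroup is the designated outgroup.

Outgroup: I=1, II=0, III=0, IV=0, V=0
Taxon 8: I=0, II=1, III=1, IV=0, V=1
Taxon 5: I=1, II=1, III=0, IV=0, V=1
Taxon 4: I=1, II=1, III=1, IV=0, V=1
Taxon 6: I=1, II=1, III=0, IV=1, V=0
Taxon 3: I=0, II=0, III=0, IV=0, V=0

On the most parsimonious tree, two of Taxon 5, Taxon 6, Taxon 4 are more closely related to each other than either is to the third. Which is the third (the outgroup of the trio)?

Character polarity is set by the outgroup: the derived state is whichever differs from the outgroup's state, so for I the derived state is '0', and for the remaining characters it is '1'.
I (state '0') occurs in Taxon 3 and Taxon 8 but conflicts with the nesting implied by the other characters — most parsimoniously interpreted as homoplasy.
II: derived state '1' in Taxon 4, Taxon 5, Taxon 6, and Taxon 8 only — synapomorphy for {Taxon 4, Taxon 5, Taxon 6, Taxon 8}.
III: derived state '1' in Taxon 4 and Taxon 8 only — synapomorphy for {Taxon 4, Taxon 8}.
IV: derived state '1' in Taxon 6 only — an autapomorphy, so it tells us nothing about relationships among taxa.
V: derived state '1' in Taxon 4, Taxon 5, and Taxon 8 only — synapomorphy for {Taxon 4, Taxon 5, Taxon 8}.
Most parsimonious ingroup topology: ((((Taxon 8,Taxon 4),Taxon 5),Taxon 6),Taxon 3).
Taxon 5 and Taxon 4 share a more recent common ancestor with each other than either does with Taxon 6, so Taxon 6 is the least closely related of the three.

Taxon 6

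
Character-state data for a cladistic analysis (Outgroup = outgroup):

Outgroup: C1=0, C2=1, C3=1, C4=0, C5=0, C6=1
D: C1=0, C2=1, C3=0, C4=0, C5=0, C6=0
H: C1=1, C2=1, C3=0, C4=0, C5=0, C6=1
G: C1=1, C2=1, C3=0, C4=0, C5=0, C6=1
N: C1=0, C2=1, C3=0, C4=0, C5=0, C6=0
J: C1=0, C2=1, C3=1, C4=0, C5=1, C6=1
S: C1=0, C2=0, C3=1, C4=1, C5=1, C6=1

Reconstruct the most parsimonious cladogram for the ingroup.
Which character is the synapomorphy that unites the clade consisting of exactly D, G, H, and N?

C3

Character polarity is set by the outgroup: the derived state is whichever differs from the outgroup's state, so for C2, C3, C6 the derived state is '0', and for the remaining characters it is '1'.
C1 (derived state '1') is shared by G and H — a synapomorphy uniting that clade.
C2 (derived state '0') is unique to S (autapomorphy; uninformative for grouping).
C3 (derived state '0') is shared by D, G, H, and N — a synapomorphy uniting that clade.
C4 (derived state '1') is unique to S (autapomorphy; uninformative for grouping).
C5: derived state '1' in J and S only — synapomorphy for {J, S}.
C6 (derived state '0') is shared by D and N — a synapomorphy uniting that clade.
Most parsimonious ingroup topology: (((D,N),(H,G)),(J,S)).
The clade {D, G, H, N} is supported by C3: its derived state '0' occurs in exactly those taxa and in no other taxon (including the outgroup).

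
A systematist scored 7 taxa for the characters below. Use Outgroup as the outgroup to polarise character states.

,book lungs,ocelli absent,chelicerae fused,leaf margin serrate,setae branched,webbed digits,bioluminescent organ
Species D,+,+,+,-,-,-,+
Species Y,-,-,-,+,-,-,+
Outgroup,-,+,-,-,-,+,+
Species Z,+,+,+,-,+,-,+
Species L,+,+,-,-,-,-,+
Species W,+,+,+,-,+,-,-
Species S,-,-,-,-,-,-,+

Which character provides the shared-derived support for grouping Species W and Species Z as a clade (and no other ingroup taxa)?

setae branched

Character polarity is set by the outgroup: the derived state is whichever differs from the outgroup's state, so for ocelli absent, webbed digits, bioluminescent organ the derived state is '-', and for the remaining characters it is '+'.
book lungs (derived state '+') is shared by Species D, Species L, Species W, and Species Z — a synapomorphy uniting that clade.
ocelli absent: derived state '-' in Species S and Species Y only — synapomorphy for {Species S, Species Y}.
Only Species D, Species W, and Species Z show the derived state '+' for chelicerae fused, supporting them as a clade.
leaf margin serrate (derived state '+') is unique to Species Y (autapomorphy; uninformative for grouping).
Only Species W and Species Z show the derived state '+' for setae branched, supporting them as a clade.
All ingroup taxa share the derived state '-' for webbed digits; it defines the ingroup but does not resolve relationships within it.
bioluminescent organ (derived state '-') is unique to Species W (autapomorphy; uninformative for grouping).
Most parsimonious ingroup topology: (((Species D,(Species Z,Species W)),Species L),(Species Y,Species S)).
The clade {Species W, Species Z} is supported by setae branched: its derived state '+' occurs in exactly those taxa and in no other taxon (including the outgroup).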